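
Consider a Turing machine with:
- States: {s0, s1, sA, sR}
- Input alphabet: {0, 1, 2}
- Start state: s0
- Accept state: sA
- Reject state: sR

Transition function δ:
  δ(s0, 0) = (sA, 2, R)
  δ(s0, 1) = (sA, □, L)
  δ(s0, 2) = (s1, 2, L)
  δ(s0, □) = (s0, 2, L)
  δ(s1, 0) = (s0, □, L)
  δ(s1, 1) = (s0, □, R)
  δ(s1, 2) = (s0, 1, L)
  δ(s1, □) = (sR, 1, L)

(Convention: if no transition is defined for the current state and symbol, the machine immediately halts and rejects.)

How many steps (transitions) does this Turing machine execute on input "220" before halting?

Execution trace:
Initial: [s0]220
Step 1: δ(s0, 2) = (s1, 2, L) → [s1]□220
Step 2: δ(s1, □) = (sR, 1, L) → [sR]□1220

The machine reaches the reject state sR and halts.

The machine executed 2 steps before halting.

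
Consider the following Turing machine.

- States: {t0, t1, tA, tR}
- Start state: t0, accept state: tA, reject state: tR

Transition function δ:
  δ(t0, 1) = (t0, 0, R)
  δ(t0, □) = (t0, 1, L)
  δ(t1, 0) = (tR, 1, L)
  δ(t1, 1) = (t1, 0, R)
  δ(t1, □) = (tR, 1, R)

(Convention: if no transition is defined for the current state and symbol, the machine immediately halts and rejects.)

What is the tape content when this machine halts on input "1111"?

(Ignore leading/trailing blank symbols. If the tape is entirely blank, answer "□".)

Execution trace:
Initial: [t0]1111
Step 1: δ(t0, 1) = (t0, 0, R) → 0[t0]111
Step 2: δ(t0, 1) = (t0, 0, R) → 00[t0]11
Step 3: δ(t0, 1) = (t0, 0, R) → 000[t0]1
Step 4: δ(t0, 1) = (t0, 0, R) → 0000[t0]□
Step 5: δ(t0, □) = (t0, 1, L) → 000[t0]01

No transition is defined for δ(t0, 0). By convention the machine halts and rejects.

Final tape (ignoring leading/trailing blanks): 00001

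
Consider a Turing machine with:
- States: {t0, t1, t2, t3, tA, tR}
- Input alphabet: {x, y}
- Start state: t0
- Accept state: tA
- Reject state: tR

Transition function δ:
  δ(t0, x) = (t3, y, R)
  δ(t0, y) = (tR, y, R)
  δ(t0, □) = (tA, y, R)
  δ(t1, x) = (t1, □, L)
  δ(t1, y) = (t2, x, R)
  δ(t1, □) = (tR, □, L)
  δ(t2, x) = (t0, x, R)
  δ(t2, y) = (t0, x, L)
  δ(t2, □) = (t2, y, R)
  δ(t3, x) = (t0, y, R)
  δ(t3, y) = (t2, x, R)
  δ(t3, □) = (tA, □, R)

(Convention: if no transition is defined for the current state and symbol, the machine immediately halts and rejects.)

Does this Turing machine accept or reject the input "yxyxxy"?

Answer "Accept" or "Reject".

Execution trace:
Initial: [t0]yxyxxy
Step 1: δ(t0, y) = (tR, y, R) → y[tR]xyxxy

The machine reaches the reject state tR and halts.

Answer: Reject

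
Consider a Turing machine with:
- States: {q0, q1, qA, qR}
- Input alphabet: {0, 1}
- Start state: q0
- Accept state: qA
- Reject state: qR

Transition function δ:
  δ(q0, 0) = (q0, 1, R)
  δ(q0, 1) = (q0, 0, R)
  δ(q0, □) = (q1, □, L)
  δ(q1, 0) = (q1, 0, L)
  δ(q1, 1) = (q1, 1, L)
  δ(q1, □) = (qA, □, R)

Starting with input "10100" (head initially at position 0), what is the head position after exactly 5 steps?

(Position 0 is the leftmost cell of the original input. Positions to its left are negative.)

Execution trace (head position shown):
Step 0: [q0]10100  (head at position 0)
Step 1: move right → 0[q0]0100  (head at position 1)
Step 2: move right → 01[q0]100  (head at position 2)
Step 3: move right → 010[q0]00  (head at position 3)
Step 4: move right → 0101[q0]0  (head at position 4)
Step 5: move right → 01011[q0]□  (head at position 5)

After 5 steps, the head is at position 5.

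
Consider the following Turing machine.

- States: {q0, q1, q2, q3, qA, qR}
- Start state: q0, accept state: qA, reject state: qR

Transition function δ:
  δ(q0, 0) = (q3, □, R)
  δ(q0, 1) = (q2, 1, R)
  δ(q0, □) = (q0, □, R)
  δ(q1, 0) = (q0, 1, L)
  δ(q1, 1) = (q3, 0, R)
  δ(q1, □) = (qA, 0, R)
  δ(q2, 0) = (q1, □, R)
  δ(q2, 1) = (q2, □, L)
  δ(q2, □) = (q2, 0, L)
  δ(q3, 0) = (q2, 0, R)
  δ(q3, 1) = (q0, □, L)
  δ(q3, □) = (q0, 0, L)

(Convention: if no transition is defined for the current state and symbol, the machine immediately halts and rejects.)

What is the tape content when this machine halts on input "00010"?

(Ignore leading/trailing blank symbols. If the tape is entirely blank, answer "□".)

Execution trace:
Initial: [q0]00010
Step 1: δ(q0, 0) = (q3, □, R) → □[q3]0010
Step 2: δ(q3, 0) = (q2, 0, R) → □0[q2]010
Step 3: δ(q2, 0) = (q1, □, R) → □0□[q1]10
Step 4: δ(q1, 1) = (q3, 0, R) → □0□0[q3]0
Step 5: δ(q3, 0) = (q2, 0, R) → □0□00[q2]□
Step 6: δ(q2, □) = (q2, 0, L) → □0□0[q2]00
Step 7: δ(q2, 0) = (q1, □, R) → □0□0□[q1]0
Step 8: δ(q1, 0) = (q0, 1, L) → □0□0[q0]□1
Step 9: δ(q0, □) = (q0, □, R) → □0□0□[q0]1
Step 10: δ(q0, 1) = (q2, 1, R) → □0□0□1[q2]□
Step 11: δ(q2, □) = (q2, 0, L) → □0□0□[q2]10
Step 12: δ(q2, 1) = (q2, □, L) → □0□0[q2]□□0
Step 13: δ(q2, □) = (q2, 0, L) → □0□[q2]00□0
Step 14: δ(q2, 0) = (q1, □, R) → □0□□[q1]0□0
Step 15: δ(q1, 0) = (q0, 1, L) → □0□[q0]□1□0
Step 16: δ(q0, □) = (q0, □, R) → □0□□[q0]1□0
Step 17: δ(q0, 1) = (q2, 1, R) → □0□□1[q2]□0
Step 18: δ(q2, □) = (q2, 0, L) → □0□□[q2]100
Step 19: δ(q2, 1) = (q2, □, L) → □0□[q2]□□00
Step 20: δ(q2, □) = (q2, 0, L) → □0[q2]□0□00
Step 21: δ(q2, □) = (q2, 0, L) → □[q2]000□00
Step 22: δ(q2, 0) = (q1, □, R) → □□[q1]00□00
Step 23: δ(q1, 0) = (q0, 1, L) → □[q0]□10□00
Step 24: δ(q0, □) = (q0, □, R) → □□[q0]10□00
Step 25: δ(q0, 1) = (q2, 1, R) → □□1[q2]0□00
Step 26: δ(q2, 0) = (q1, □, R) → □□1□[q1]□00
Step 27: δ(q1, □) = (qA, 0, R) → □□1□0[qA]00

The machine reaches the accept state qA and halts.

Final tape (ignoring leading/trailing blanks): 1□000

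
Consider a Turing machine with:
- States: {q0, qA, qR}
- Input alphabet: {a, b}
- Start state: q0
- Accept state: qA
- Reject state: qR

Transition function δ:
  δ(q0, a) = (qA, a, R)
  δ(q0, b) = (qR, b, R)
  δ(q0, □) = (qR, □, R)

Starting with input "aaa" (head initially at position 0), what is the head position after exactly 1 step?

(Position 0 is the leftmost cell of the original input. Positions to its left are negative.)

Execution trace (head position shown):
Step 0: [q0]aaa  (head at position 0)
Step 1: move right → a[qA]aa  (head at position 1)

After 1 step, the head is at position 1.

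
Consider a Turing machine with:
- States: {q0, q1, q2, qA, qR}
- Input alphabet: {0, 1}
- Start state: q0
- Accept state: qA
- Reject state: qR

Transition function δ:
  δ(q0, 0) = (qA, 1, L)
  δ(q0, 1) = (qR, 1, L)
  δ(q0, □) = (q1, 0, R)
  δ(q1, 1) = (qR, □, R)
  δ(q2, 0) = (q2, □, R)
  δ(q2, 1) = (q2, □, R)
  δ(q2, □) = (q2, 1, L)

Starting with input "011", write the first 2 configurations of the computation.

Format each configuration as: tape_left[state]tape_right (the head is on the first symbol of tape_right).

Transitions applied:
Step 1: δ(q0, 0) = (qA, 1, L)

The first 2 configurations are:
[q0]011 ⊢ [qA]□111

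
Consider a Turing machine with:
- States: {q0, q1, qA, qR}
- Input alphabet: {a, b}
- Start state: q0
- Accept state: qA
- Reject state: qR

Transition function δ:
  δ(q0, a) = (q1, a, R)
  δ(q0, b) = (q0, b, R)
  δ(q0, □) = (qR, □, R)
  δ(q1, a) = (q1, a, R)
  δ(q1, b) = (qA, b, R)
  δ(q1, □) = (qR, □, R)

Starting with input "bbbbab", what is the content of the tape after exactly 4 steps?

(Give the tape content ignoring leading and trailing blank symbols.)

Execution trace:
Initial: [q0]bbbbab
Step 1: δ(q0, b) = (q0, b, R) → b[q0]bbbab
Step 2: δ(q0, b) = (q0, b, R) → bb[q0]bbab
Step 3: δ(q0, b) = (q0, b, R) → bbb[q0]bab
Step 4: δ(q0, b) = (q0, b, R) → bbbb[q0]ab

After 4 steps, the tape (ignoring leading/trailing blanks) is: bbbbab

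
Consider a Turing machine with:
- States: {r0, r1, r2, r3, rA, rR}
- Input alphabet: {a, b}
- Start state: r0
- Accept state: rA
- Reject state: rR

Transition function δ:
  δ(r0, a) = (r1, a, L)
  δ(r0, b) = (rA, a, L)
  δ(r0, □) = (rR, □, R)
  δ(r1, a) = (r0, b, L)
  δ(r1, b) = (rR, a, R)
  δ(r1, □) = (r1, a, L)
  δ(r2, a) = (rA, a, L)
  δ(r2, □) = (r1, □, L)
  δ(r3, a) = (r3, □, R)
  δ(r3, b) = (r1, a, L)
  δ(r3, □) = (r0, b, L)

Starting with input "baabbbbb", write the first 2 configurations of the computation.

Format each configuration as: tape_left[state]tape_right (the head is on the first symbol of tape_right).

Transitions applied:
Step 1: δ(r0, b) = (rA, a, L)

The first 2 configurations are:
[r0]baabbbbb ⊢ [rA]□aaabbbbb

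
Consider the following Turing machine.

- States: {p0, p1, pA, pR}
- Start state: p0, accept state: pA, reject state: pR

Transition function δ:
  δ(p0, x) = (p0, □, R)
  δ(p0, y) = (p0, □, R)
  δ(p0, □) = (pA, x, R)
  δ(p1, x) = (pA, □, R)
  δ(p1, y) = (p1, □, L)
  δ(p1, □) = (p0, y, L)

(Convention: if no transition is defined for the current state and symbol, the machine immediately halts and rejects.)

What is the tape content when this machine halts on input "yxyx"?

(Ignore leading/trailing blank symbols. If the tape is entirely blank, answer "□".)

Execution trace:
Initial: [p0]yxyx
Step 1: δ(p0, y) = (p0, □, R) → □[p0]xyx
Step 2: δ(p0, x) = (p0, □, R) → □□[p0]yx
Step 3: δ(p0, y) = (p0, □, R) → □□□[p0]x
Step 4: δ(p0, x) = (p0, □, R) → □□□□[p0]□
Step 5: δ(p0, □) = (pA, x, R) → □□□□x[pA]□

The machine reaches the accept state pA and halts.

Final tape (ignoring leading/trailing blanks): x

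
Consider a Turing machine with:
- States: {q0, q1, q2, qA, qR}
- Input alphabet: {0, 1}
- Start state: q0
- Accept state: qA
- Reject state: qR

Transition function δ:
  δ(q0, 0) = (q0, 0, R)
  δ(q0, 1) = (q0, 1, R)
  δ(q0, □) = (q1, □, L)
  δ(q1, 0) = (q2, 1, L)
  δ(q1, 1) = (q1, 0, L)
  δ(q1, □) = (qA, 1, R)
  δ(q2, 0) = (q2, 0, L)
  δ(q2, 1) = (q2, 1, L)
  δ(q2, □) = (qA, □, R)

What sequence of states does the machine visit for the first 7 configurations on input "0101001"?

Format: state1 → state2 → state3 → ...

Execution trace:
Initial: [q0]0101001
Step 1: δ(q0, 0) = (q0, 0, R) → 0[q0]101001
Step 2: δ(q0, 1) = (q0, 1, R) → 01[q0]01001
Step 3: δ(q0, 0) = (q0, 0, R) → 010[q0]1001
Step 4: δ(q0, 1) = (q0, 1, R) → 0101[q0]001
Step 5: δ(q0, 0) = (q0, 0, R) → 01010[q0]01
Step 6: δ(q0, 0) = (q0, 0, R) → 010100[q0]1

State sequence: q0 → q0 → q0 → q0 → q0 → q0 → q0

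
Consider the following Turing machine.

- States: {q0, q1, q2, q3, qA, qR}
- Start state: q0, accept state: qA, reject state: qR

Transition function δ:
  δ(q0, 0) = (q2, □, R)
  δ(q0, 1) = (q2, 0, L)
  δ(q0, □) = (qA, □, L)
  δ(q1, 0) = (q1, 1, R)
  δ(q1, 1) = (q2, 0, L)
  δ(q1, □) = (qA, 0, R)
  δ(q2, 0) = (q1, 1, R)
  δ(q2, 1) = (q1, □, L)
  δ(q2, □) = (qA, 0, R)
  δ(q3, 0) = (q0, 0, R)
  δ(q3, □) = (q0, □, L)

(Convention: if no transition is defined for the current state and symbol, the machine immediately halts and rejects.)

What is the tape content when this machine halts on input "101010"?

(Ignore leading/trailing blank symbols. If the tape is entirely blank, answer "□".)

Execution trace:
Initial: [q0]101010
Step 1: δ(q0, 1) = (q2, 0, L) → [q2]□001010
Step 2: δ(q2, □) = (qA, 0, R) → 0[qA]001010

The machine reaches the accept state qA and halts.

Final tape (ignoring leading/trailing blanks): 0001010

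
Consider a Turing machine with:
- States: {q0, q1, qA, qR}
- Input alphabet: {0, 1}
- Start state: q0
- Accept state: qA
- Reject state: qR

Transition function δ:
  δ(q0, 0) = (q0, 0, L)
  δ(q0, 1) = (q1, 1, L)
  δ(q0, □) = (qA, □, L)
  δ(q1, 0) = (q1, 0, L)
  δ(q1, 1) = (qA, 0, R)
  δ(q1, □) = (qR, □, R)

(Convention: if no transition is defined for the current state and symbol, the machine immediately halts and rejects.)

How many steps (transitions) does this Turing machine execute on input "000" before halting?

Execution trace:
Initial: [q0]000
Step 1: δ(q0, 0) = (q0, 0, L) → [q0]□000
Step 2: δ(q0, □) = (qA, □, L) → [qA]□□000

The machine reaches the accept state qA and halts.

The machine executed 2 steps before halting.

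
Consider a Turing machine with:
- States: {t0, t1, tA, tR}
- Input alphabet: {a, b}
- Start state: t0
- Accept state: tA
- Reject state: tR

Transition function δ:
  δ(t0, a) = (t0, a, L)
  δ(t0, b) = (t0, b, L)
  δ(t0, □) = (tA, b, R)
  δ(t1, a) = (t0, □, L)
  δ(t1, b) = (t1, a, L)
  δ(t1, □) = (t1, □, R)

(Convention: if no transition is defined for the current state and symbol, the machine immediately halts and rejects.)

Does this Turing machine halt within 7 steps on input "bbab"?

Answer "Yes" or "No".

Execution trace:
Initial: [t0]bbab
Step 1: δ(t0, b) = (t0, b, L) → [t0]□bbab
Step 2: δ(t0, □) = (tA, b, R) → b[tA]bbab

The machine reaches the accept state tA and halts.
The machine halted after 2 steps (within the 7-step bound).

Answer: Yes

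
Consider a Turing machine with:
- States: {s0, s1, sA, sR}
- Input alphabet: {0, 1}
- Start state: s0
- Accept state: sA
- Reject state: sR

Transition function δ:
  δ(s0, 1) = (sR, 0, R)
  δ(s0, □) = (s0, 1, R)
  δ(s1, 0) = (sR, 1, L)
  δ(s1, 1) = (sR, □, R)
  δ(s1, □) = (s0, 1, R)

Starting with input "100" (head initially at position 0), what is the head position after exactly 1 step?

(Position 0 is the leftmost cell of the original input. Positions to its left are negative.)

Execution trace (head position shown):
Step 0: [s0]100  (head at position 0)
Step 1: move right → 0[sR]00  (head at position 1)

After 1 step, the head is at position 1.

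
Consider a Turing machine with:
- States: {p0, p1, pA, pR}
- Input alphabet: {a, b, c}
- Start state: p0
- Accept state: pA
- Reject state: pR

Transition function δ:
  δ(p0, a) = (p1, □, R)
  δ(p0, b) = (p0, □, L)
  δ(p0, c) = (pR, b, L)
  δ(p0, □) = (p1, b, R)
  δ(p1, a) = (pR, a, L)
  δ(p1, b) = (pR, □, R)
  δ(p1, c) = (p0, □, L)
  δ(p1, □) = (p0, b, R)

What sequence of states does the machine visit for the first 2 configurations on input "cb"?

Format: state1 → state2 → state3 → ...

Execution trace:
Initial: [p0]cb
Step 1: δ(p0, c) = (pR, b, L) → [pR]□bb

The machine reaches the reject state pR and halts.

State sequence: p0 → pR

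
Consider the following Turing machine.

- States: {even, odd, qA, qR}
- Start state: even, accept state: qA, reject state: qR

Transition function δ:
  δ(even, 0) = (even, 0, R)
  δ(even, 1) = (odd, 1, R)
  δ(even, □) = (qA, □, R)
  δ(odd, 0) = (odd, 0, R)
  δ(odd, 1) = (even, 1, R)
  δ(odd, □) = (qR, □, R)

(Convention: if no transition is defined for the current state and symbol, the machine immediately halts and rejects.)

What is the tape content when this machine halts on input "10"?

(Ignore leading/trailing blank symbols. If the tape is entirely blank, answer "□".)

Execution trace:
Initial: [even]10
Step 1: δ(even, 1) = (odd, 1, R) → 1[odd]0
Step 2: δ(odd, 0) = (odd, 0, R) → 10[odd]□
Step 3: δ(odd, □) = (qR, □, R) → 10□[qR]□

The machine reaches the reject state qR and halts.

Final tape (ignoring leading/trailing blanks): 10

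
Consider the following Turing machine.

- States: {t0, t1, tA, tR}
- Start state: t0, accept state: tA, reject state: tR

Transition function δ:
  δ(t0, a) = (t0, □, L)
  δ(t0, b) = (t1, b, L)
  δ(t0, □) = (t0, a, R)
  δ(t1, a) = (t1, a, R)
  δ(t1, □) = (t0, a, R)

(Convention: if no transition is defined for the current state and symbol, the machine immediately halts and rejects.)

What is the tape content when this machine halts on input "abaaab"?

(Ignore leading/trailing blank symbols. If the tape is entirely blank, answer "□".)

Execution trace:
Initial: [t0]abaaab
Step 1: δ(t0, a) = (t0, □, L) → [t0]□□baaab
Step 2: δ(t0, □) = (t0, a, R) → a[t0]□baaab
Step 3: δ(t0, □) = (t0, a, R) → aa[t0]baaab
Step 4: δ(t0, b) = (t1, b, L) → a[t1]abaaab
Step 5: δ(t1, a) = (t1, a, R) → aa[t1]baaab

No transition is defined for δ(t1, b). By convention the machine halts and rejects.

Final tape (ignoring leading/trailing blanks): aabaaab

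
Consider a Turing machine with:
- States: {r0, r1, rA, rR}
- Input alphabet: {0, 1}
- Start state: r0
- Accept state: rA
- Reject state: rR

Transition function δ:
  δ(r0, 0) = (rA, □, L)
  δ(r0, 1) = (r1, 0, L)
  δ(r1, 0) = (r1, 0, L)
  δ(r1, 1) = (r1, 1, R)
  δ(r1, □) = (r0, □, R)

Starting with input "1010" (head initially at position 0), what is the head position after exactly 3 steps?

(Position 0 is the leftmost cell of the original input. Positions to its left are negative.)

Execution trace (head position shown):
Step 0: [r0]1010  (head at position 0)
Step 1: move left → [r1]□0010  (head at position -1)
Step 2: move right → □[r0]0010  (head at position 0)
Step 3: move left → [rA]□□010  (head at position -1)

After 3 steps, the head is at position -1.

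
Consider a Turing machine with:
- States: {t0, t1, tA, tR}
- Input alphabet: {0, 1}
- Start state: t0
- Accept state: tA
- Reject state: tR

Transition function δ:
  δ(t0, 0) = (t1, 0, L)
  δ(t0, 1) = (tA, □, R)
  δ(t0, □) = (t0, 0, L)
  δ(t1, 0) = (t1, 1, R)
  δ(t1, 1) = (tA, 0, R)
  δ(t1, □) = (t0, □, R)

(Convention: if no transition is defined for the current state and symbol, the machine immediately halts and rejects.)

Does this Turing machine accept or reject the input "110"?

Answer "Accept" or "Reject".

Execution trace:
Initial: [t0]110
Step 1: δ(t0, 1) = (tA, □, R) → □[tA]10

The machine reaches the accept state tA and halts.

Answer: Accept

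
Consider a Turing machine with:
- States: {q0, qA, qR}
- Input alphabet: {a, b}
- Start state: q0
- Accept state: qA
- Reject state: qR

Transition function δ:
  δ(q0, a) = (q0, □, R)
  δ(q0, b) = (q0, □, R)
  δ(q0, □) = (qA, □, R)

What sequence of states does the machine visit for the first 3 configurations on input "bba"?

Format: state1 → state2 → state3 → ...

Execution trace:
Initial: [q0]bba
Step 1: δ(q0, b) = (q0, □, R) → □[q0]ba
Step 2: δ(q0, b) = (q0, □, R) → □□[q0]a

State sequence: q0 → q0 → q0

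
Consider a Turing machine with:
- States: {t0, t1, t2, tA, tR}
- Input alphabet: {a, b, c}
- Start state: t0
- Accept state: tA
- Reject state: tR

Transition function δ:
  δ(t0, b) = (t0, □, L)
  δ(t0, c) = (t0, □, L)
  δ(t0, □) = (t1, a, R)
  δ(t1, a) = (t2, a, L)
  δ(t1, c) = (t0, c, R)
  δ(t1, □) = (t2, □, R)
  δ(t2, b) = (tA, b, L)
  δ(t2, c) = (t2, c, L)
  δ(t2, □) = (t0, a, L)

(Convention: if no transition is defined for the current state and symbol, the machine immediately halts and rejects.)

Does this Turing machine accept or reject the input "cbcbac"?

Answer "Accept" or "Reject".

Execution trace:
Initial: [t0]cbcbac
Step 1: δ(t0, c) = (t0, □, L) → [t0]□□bcbac
Step 2: δ(t0, □) = (t1, a, R) → a[t1]□bcbac
Step 3: δ(t1, □) = (t2, □, R) → a□[t2]bcbac
Step 4: δ(t2, b) = (tA, b, L) → a[tA]□bcbac

The machine reaches the accept state tA and halts.

Answer: Accept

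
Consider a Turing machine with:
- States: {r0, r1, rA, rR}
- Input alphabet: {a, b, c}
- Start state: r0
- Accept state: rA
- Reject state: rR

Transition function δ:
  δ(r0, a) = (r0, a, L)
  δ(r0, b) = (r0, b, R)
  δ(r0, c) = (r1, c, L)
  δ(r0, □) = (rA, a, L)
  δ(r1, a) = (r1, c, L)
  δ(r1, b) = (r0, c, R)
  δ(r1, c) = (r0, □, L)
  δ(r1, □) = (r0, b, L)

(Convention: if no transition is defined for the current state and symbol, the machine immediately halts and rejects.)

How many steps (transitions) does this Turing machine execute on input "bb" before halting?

Execution trace:
Initial: [r0]bb
Step 1: δ(r0, b) = (r0, b, R) → b[r0]b
Step 2: δ(r0, b) = (r0, b, R) → bb[r0]□
Step 3: δ(r0, □) = (rA, a, L) → b[rA]ba

The machine reaches the accept state rA and halts.

The machine executed 3 steps before halting.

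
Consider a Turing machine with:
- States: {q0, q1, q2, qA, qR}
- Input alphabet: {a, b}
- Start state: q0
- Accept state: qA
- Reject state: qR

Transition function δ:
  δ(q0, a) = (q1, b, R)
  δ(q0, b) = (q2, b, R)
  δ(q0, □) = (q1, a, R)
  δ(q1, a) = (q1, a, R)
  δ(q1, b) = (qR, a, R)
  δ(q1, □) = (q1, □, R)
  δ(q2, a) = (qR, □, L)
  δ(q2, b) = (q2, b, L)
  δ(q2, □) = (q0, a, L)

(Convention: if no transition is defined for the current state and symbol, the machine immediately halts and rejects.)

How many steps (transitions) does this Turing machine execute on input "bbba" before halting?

Execution trace:
Initial: [q0]bbba
Step 1: δ(q0, b) = (q2, b, R) → b[q2]bba
Step 2: δ(q2, b) = (q2, b, L) → [q2]bbba
Step 3: δ(q2, b) = (q2, b, L) → [q2]□bbba
Step 4: δ(q2, □) = (q0, a, L) → [q0]□abbba
Step 5: δ(q0, □) = (q1, a, R) → a[q1]abbba
Step 6: δ(q1, a) = (q1, a, R) → aa[q1]bbba
Step 7: δ(q1, b) = (qR, a, R) → aaa[qR]bba

The machine reaches the reject state qR and halts.

The machine executed 7 steps before halting.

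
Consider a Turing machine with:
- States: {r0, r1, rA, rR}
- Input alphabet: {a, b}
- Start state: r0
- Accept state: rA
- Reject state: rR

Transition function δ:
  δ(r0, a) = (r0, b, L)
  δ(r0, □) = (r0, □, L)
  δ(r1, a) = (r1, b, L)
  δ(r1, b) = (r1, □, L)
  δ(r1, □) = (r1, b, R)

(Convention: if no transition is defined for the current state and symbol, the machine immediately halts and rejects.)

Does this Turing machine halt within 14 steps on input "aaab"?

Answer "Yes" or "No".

Execution trace:
Initial: [r0]aaab
Step 1: δ(r0, a) = (r0, b, L) → [r0]□baab
Step 2: δ(r0, □) = (r0, □, L) → [r0]□□baab
Step 3: δ(r0, □) = (r0, □, L) → [r0]□□□baab
Step 4: δ(r0, □) = (r0, □, L) → [r0]□□□□baab
Step 5: δ(r0, □) = (r0, □, L) → [r0]□□□□□baab
Step 6: δ(r0, □) = (r0, □, L) → [r0]□□□□□□baab
Step 7: δ(r0, □) = (r0, □, L) → [r0]□□□□□□□baab
Step 8: δ(r0, □) = (r0, □, L) → [r0]□□□□□□□□baab
Step 9: δ(r0, □) = (r0, □, L) → [r0]□□□□□□□□□baab
Step 10: δ(r0, □) = (r0, □, L) → [r0]□□□□□□□□□□baab
Step 11: δ(r0, □) = (r0, □, L) → [r0]□□□□□□□□□□□baab
Step 12: δ(r0, □) = (r0, □, L) → [r0]□□□□□□□□□□□□baab
Step 13: δ(r0, □) = (r0, □, L) → [r0]□□□□□□□□□□□□□baab
Step 14: δ(r0, □) = (r0, □, L) → [r0]□□□□□□□□□□□□□□baab

The machine has not reached a halting state after 14 steps.
The machine did not halt within the 14-step bound.

Answer: No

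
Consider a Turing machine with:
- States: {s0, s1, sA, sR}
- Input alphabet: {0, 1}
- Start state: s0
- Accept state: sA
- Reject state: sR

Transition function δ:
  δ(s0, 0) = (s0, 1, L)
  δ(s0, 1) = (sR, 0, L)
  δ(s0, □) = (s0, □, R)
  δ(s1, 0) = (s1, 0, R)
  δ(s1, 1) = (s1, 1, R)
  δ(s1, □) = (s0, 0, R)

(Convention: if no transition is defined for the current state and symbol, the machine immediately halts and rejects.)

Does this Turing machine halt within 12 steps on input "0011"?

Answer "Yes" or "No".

Execution trace:
Initial: [s0]0011
Step 1: δ(s0, 0) = (s0, 1, L) → [s0]□1011
Step 2: δ(s0, □) = (s0, □, R) → □[s0]1011
Step 3: δ(s0, 1) = (sR, 0, L) → [sR]□0011

The machine reaches the reject state sR and halts.
The machine halted after 3 steps (within the 12-step bound).

Answer: Yes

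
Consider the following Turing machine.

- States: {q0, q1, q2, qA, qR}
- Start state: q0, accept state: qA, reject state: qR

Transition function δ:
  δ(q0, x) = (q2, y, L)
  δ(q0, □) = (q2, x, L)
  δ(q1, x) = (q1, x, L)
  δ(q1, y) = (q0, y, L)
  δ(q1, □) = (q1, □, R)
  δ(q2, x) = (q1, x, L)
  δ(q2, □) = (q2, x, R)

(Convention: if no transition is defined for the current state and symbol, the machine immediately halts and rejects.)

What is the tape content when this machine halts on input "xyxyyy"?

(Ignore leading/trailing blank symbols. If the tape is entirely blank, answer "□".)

Execution trace:
Initial: [q0]xyxyyy
Step 1: δ(q0, x) = (q2, y, L) → [q2]□yyxyyy
Step 2: δ(q2, □) = (q2, x, R) → x[q2]yyxyyy

No transition is defined for δ(q2, y). By convention the machine halts and rejects.

Final tape (ignoring leading/trailing blanks): xyyxyyy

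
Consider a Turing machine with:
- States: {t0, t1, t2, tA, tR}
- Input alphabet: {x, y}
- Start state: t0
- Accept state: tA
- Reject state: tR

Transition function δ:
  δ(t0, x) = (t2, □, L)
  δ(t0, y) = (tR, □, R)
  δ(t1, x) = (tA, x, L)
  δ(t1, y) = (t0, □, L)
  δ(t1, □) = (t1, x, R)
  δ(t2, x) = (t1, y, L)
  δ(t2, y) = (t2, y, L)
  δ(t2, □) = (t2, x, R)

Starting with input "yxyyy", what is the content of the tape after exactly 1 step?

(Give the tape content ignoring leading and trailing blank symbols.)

Execution trace:
Initial: [t0]yxyyy
Step 1: δ(t0, y) = (tR, □, R) → □[tR]xyyy

The machine reaches the reject state tR and halts.

After 1 step, the tape (ignoring leading/trailing blanks) is: xyyy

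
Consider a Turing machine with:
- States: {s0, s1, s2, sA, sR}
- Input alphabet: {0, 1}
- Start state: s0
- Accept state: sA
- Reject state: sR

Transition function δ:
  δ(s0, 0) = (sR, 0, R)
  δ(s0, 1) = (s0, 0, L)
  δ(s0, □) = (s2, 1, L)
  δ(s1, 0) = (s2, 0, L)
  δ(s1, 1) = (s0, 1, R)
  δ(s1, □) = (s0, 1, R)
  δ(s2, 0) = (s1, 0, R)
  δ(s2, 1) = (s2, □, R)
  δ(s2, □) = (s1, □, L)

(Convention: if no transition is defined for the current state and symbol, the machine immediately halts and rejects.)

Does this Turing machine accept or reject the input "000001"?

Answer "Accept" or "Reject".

Execution trace:
Initial: [s0]000001
Step 1: δ(s0, 0) = (sR, 0, R) → 0[sR]00001

The machine reaches the reject state sR and halts.

Answer: Reject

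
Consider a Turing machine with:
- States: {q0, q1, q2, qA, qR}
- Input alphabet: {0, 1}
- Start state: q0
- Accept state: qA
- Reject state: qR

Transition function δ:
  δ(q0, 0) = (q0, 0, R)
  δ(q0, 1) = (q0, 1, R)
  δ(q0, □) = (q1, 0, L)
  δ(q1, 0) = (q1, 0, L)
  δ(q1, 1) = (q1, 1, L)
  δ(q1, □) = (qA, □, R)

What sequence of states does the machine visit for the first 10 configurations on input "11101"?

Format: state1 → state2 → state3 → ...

Execution trace:
Initial: [q0]11101
Step 1: δ(q0, 1) = (q0, 1, R) → 1[q0]1101
Step 2: δ(q0, 1) = (q0, 1, R) → 11[q0]101
Step 3: δ(q0, 1) = (q0, 1, R) → 111[q0]01
Step 4: δ(q0, 0) = (q0, 0, R) → 1110[q0]1
Step 5: δ(q0, 1) = (q0, 1, R) → 11101[q0]□
Step 6: δ(q0, □) = (q1, 0, L) → 1110[q1]10
Step 7: δ(q1, 1) = (q1, 1, L) → 111[q1]010
Step 8: δ(q1, 0) = (q1, 0, L) → 11[q1]1010
Step 9: δ(q1, 1) = (q1, 1, L) → 1[q1]11010

State sequence: q0 → q0 → q0 → q0 → q0 → q0 → q1 → q1 → q1 → q1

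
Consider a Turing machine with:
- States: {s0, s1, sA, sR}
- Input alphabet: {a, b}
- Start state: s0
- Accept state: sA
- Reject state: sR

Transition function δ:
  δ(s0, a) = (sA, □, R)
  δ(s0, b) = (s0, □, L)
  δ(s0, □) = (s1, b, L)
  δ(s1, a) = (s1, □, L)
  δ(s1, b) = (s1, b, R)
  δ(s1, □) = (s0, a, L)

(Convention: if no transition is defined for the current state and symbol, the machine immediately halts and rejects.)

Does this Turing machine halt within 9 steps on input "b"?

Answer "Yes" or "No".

Execution trace:
Initial: [s0]b
Step 1: δ(s0, b) = (s0, □, L) → [s0]□□
Step 2: δ(s0, □) = (s1, b, L) → [s1]□b□
Step 3: δ(s1, □) = (s0, a, L) → [s0]□ab□
Step 4: δ(s0, □) = (s1, b, L) → [s1]□bab□
Step 5: δ(s1, □) = (s0, a, L) → [s0]□abab□
Step 6: δ(s0, □) = (s1, b, L) → [s1]□babab□
Step 7: δ(s1, □) = (s0, a, L) → [s0]□ababab□
Step 8: δ(s0, □) = (s1, b, L) → [s1]□bababab□
Step 9: δ(s1, □) = (s0, a, L) → [s0]□abababab□

The machine has not reached a halting state after 9 steps.
The machine did not halt within the 9-step bound.

Answer: No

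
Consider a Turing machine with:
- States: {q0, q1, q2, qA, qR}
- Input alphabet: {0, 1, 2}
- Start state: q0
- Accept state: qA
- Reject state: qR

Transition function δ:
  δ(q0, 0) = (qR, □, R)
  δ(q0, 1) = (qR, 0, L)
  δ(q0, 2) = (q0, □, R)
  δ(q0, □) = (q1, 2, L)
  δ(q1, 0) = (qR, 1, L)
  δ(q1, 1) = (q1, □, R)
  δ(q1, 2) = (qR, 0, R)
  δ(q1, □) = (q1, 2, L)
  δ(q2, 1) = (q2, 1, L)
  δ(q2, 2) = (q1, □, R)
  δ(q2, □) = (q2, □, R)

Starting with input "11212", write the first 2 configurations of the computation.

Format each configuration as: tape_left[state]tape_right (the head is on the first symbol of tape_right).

Transitions applied:
Step 1: δ(q0, 1) = (qR, 0, L)

The first 2 configurations are:
[q0]11212 ⊢ [qR]□01212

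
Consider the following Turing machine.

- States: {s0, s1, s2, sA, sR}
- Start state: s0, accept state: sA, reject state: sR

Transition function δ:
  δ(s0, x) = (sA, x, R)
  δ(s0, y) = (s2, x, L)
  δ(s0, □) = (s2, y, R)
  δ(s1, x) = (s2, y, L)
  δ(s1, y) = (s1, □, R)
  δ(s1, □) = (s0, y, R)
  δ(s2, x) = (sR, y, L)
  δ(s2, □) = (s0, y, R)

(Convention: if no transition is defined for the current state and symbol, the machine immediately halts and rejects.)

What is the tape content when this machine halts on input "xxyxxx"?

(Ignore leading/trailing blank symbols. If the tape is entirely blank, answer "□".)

Execution trace:
Initial: [s0]xxyxxx
Step 1: δ(s0, x) = (sA, x, R) → x[sA]xyxxx

The machine reaches the accept state sA and halts.

Final tape (ignoring leading/trailing blanks): xxyxxx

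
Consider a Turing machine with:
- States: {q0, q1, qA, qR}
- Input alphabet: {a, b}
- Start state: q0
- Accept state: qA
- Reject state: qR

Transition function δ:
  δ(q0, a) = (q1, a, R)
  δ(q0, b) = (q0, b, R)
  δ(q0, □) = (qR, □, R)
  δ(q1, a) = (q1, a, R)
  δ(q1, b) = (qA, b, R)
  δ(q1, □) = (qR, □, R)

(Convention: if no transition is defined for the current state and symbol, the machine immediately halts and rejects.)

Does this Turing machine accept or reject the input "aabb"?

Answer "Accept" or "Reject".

Execution trace:
Initial: [q0]aabb
Step 1: δ(q0, a) = (q1, a, R) → a[q1]abb
Step 2: δ(q1, a) = (q1, a, R) → aa[q1]bb
Step 3: δ(q1, b) = (qA, b, R) → aab[qA]b

The machine reaches the accept state qA and halts.

Answer: Accept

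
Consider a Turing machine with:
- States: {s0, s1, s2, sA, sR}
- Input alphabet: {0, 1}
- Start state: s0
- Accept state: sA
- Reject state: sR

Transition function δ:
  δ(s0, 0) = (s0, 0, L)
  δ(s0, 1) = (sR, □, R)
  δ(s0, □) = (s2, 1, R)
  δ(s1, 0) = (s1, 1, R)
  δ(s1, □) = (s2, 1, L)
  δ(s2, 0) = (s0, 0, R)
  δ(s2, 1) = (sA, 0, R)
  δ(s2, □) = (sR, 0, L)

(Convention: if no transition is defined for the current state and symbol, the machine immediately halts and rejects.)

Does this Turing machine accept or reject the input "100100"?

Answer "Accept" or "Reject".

Execution trace:
Initial: [s0]100100
Step 1: δ(s0, 1) = (sR, □, R) → □[sR]00100

The machine reaches the reject state sR and halts.

Answer: Reject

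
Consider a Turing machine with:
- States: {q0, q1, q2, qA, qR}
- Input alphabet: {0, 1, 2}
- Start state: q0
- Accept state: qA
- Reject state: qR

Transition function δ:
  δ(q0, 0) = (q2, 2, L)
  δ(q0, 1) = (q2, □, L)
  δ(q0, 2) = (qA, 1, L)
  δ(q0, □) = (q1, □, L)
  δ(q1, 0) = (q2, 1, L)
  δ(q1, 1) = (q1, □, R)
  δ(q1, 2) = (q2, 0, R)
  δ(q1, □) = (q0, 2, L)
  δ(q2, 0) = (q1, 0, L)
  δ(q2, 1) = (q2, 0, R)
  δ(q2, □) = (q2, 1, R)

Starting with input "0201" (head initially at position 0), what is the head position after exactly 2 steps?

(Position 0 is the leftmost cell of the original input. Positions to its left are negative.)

Execution trace (head position shown):
Step 0: [q0]0201  (head at position 0)
Step 1: move left → [q2]□2201  (head at position -1)
Step 2: move right → 1[q2]2201  (head at position 0)

After 2 steps, the head is at position 0.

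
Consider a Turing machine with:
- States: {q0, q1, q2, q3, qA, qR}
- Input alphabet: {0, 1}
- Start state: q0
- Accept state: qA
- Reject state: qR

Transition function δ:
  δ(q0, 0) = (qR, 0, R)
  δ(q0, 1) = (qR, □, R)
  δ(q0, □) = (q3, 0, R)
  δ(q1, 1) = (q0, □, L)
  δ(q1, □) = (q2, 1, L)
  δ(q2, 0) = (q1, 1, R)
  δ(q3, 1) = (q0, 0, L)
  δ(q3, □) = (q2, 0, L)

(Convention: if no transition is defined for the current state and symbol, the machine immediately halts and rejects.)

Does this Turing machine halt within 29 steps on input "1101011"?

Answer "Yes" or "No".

Execution trace:
Initial: [q0]1101011
Step 1: δ(q0, 1) = (qR, □, R) → □[qR]101011

The machine reaches the reject state qR and halts.
The machine halted after 1 step (within the 29-step bound).

Answer: Yes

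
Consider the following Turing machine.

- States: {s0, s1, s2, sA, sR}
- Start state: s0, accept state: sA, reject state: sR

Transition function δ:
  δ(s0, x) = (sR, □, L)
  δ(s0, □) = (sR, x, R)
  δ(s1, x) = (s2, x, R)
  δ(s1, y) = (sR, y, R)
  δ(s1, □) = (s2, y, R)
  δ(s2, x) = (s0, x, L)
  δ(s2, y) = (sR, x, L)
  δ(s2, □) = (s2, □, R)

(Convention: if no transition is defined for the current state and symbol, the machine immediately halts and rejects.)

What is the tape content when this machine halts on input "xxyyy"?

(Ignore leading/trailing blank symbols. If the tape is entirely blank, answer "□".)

Execution trace:
Initial: [s0]xxyyy
Step 1: δ(s0, x) = (sR, □, L) → [sR]□□xyyy

The machine reaches the reject state sR and halts.

Final tape (ignoring leading/trailing blanks): xyyy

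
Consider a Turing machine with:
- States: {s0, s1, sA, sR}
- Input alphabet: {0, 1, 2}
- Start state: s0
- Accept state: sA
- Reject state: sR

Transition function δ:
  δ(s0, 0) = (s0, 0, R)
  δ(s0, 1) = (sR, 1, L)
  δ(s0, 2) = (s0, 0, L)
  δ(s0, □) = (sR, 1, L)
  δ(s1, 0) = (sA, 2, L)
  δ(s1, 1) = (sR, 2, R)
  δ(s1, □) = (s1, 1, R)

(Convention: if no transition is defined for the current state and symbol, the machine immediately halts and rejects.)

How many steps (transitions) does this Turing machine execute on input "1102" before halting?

Execution trace:
Initial: [s0]1102
Step 1: δ(s0, 1) = (sR, 1, L) → [sR]□1102

The machine reaches the reject state sR and halts.

The machine executed 1 step before halting.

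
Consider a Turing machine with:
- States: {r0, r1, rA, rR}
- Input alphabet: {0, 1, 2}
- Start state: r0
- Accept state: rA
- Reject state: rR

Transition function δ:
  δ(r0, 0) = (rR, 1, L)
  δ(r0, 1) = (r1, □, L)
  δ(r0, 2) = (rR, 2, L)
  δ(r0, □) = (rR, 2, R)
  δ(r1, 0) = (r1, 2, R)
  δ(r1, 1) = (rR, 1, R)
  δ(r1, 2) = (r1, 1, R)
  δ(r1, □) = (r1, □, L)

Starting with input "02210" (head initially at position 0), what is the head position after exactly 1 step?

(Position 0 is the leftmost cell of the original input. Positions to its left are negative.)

Execution trace (head position shown):
Step 0: [r0]02210  (head at position 0)
Step 1: move left → [rR]□12210  (head at position -1)

After 1 step, the head is at position -1.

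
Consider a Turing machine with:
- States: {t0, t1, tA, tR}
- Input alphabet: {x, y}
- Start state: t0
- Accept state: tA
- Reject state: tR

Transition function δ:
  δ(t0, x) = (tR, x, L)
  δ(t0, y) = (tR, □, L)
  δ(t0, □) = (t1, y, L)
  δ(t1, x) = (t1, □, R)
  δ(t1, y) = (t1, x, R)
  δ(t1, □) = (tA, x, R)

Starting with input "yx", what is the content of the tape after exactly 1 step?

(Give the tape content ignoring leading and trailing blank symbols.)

Execution trace:
Initial: [t0]yx
Step 1: δ(t0, y) = (tR, □, L) → [tR]□□x

The machine reaches the reject state tR and halts.

After 1 step, the tape (ignoring leading/trailing blanks) is: x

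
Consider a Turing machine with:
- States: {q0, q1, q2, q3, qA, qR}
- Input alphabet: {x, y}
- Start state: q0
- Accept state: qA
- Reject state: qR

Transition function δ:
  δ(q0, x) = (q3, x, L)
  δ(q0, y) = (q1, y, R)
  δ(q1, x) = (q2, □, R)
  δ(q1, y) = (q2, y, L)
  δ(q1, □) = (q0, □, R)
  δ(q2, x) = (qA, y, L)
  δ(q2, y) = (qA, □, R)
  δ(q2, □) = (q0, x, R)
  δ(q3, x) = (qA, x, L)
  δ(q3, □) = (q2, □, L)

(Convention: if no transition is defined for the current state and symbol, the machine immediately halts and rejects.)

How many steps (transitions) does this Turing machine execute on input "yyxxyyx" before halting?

Execution trace:
Initial: [q0]yyxxyyx
Step 1: δ(q0, y) = (q1, y, R) → y[q1]yxxyyx
Step 2: δ(q1, y) = (q2, y, L) → [q2]yyxxyyx
Step 3: δ(q2, y) = (qA, □, R) → □[qA]yxxyyx

The machine reaches the accept state qA and halts.

The machine executed 3 steps before halting.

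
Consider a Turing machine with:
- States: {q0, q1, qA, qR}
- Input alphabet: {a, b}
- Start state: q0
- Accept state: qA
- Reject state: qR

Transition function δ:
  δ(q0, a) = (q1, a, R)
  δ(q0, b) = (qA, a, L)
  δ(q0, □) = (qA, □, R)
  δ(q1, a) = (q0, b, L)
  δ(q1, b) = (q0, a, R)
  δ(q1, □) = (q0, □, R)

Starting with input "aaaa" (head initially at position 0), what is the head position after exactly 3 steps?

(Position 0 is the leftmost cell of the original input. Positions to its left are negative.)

Execution trace (head position shown):
Step 0: [q0]aaaa  (head at position 0)
Step 1: move right → a[q1]aaa  (head at position 1)
Step 2: move left → [q0]abaa  (head at position 0)
Step 3: move right → a[q1]baa  (head at position 1)

After 3 steps, the head is at position 1.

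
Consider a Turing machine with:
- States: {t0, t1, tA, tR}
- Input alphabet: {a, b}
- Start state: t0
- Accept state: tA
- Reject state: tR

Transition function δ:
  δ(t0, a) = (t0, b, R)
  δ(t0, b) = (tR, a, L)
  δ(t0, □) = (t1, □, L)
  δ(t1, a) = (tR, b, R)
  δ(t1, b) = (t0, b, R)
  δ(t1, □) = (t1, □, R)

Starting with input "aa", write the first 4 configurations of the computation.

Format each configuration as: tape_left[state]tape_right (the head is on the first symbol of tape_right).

Transitions applied:
Step 1: δ(t0, a) = (t0, b, R)
Step 2: δ(t0, a) = (t0, b, R)
Step 3: δ(t0, □) = (t1, □, L)

The first 4 configurations are:
[t0]aa ⊢ b[t0]a ⊢ bb[t0]□ ⊢ b[t1]b□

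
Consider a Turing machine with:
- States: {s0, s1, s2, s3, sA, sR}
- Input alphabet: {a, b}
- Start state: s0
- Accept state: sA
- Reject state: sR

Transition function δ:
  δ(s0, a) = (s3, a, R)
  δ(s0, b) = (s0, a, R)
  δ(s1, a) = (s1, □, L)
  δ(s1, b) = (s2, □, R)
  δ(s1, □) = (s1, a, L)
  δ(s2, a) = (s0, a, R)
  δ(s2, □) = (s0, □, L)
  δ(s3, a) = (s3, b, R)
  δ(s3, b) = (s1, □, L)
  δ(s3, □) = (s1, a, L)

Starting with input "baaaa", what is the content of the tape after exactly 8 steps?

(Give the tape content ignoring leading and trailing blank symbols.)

Execution trace:
Initial: [s0]baaaa
Step 1: δ(s0, b) = (s0, a, R) → a[s0]aaaa
Step 2: δ(s0, a) = (s3, a, R) → aa[s3]aaa
Step 3: δ(s3, a) = (s3, b, R) → aab[s3]aa
Step 4: δ(s3, a) = (s3, b, R) → aabb[s3]a
Step 5: δ(s3, a) = (s3, b, R) → aabbb[s3]□
Step 6: δ(s3, □) = (s1, a, L) → aabb[s1]ba
Step 7: δ(s1, b) = (s2, □, R) → aabb□[s2]a
Step 8: δ(s2, a) = (s0, a, R) → aabb□a[s0]□

No transition is defined for δ(s0, □). By convention the machine halts and rejects.

After 8 steps, the tape (ignoring leading/trailing blanks) is: aabb□a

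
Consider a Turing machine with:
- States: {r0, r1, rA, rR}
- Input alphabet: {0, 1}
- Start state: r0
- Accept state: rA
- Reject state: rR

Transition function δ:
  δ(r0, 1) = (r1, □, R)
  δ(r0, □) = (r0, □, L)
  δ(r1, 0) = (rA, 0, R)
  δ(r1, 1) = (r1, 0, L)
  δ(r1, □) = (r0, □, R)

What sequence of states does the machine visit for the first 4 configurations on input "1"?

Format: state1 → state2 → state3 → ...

Execution trace:
Initial: [r0]1
Step 1: δ(r0, 1) = (r1, □, R) → □[r1]□
Step 2: δ(r1, □) = (r0, □, R) → □□[r0]□
Step 3: δ(r0, □) = (r0, □, L) → □[r0]□□

State sequence: r0 → r1 → r0 → r0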